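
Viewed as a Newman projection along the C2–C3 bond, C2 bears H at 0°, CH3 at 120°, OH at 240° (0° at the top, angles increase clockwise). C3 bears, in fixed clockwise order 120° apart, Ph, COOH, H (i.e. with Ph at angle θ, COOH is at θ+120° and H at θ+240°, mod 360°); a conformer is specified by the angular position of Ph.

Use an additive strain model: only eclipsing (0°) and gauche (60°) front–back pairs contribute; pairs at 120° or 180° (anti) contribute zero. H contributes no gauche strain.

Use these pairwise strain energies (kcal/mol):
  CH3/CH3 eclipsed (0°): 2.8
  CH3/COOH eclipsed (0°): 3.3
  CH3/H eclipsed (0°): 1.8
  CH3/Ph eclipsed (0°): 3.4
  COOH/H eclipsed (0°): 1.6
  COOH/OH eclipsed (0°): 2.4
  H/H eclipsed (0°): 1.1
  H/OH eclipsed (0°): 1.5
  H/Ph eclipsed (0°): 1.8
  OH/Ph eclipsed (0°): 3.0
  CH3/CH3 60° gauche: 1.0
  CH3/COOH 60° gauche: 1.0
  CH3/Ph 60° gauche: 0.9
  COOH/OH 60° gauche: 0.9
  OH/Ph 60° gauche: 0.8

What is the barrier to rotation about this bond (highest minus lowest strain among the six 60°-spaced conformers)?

Ph at 0° is eclipsed. H at 0° is eclipsed with Ph at 0° (1.8); CH3 at 120° is eclipsed with COOH at 120° (3.3); OH at 240° is eclipsed with H at 240° (1.5). Total 6.6 kcal/mol.
Ph at 60° is staggered. CH3 at 120° is gauche with Ph at 60° (0.9); CH3 at 120° is gauche with COOH at 180° (1.0); OH at 240° is gauche with COOH at 180° (0.9). Total 2.8 kcal/mol.
Ph at 120° is eclipsed. H at 0° is eclipsed with H at 0° (1.1); CH3 at 120° is eclipsed with Ph at 120° (3.4); OH at 240° is eclipsed with COOH at 240° (2.4). Total 6.9 kcal/mol.
Ph at 180° is staggered. CH3 at 120° is gauche with Ph at 180° (0.9); OH at 240° is gauche with Ph at 180° (0.8); OH at 240° is gauche with COOH at 300° (0.9). Total 2.6 kcal/mol.
Ph at 240° is eclipsed. H at 0° is eclipsed with COOH at 0° (1.6); CH3 at 120° is eclipsed with H at 120° (1.8); OH at 240° is eclipsed with Ph at 240° (3.0). Total 6.4 kcal/mol.
Ph at 300° is staggered. CH3 at 120° is gauche with COOH at 60° (1.0); OH at 240° is gauche with Ph at 300° (0.8). Total 1.8 kcal/mol.
Max at 120° (6.9 kcal/mol), min at 300° (1.8 kcal/mol); barrier = 5.1 kcal/mol.

5.1 kcal/mol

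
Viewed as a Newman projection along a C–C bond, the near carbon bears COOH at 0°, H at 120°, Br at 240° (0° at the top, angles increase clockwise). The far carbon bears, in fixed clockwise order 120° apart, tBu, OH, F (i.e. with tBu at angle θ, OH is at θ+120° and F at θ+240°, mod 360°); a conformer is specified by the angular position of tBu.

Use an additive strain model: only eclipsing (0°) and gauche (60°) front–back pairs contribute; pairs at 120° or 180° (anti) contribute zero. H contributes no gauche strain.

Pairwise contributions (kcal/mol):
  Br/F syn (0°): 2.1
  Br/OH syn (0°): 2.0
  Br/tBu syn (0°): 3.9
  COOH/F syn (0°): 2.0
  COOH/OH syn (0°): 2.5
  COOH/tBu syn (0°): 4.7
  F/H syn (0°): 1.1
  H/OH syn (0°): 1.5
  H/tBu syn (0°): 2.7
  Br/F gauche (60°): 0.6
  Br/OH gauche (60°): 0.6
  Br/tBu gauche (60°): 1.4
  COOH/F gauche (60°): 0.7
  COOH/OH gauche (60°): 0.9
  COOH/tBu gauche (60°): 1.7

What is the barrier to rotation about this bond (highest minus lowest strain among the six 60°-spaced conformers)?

tBu at 0° (eclipsed): COOH–tBu eclipsed, H–OH eclipsed, Br–F eclipsed; 4.7 + 1.5 + 2.1 = 8.3 kcal/mol.
tBu at 60° (staggered): COOH–tBu gauche, COOH–F gauche, Br–OH gauche, Br–F gauche; 1.7 + 0.7 + 0.6 + 0.6 = 3.6 kcal/mol.
tBu at 120° (eclipsed): COOH–F eclipsed, H–tBu eclipsed, Br–OH eclipsed; 2.0 + 2.7 + 2.0 = 6.7 kcal/mol.
tBu at 180° (staggered): COOH–OH gauche, COOH–F gauche, Br–tBu gauche, Br–OH gauche; 0.9 + 0.7 + 1.4 + 0.6 = 3.6 kcal/mol.
tBu at 240° (eclipsed): COOH–OH eclipsed, H–F eclipsed, Br–tBu eclipsed; 2.5 + 1.1 + 3.9 = 7.5 kcal/mol.
tBu at 300° (staggered): COOH–tBu gauche, COOH–OH gauche, Br–tBu gauche, Br–F gauche; 1.7 + 0.9 + 1.4 + 0.6 = 4.6 kcal/mol.
Max at 0° (8.3 kcal/mol), min at 60° (3.6 kcal/mol); barrier = 4.7 kcal/mol.

4.7 kcal/mol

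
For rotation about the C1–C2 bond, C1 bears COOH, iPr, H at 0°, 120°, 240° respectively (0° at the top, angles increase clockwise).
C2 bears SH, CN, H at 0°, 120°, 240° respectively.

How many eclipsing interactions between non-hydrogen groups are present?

Non-H eclipsing pairs: COOH(0°)/SH(0°); iPr(120°)/CN(120°) — 2 interactions.

2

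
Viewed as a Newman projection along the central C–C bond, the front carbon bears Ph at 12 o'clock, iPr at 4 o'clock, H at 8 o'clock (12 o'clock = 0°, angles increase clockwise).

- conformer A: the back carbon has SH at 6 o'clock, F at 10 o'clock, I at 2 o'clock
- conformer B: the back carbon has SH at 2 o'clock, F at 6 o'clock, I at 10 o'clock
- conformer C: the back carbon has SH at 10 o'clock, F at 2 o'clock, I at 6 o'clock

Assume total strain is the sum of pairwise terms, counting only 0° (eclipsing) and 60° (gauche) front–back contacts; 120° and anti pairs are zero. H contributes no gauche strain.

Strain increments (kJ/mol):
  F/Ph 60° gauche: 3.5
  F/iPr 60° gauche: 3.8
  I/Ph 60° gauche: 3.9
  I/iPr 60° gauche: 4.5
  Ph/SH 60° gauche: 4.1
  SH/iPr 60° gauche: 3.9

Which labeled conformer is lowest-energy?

A (staggered): Ph(0°)/F(300°) gauche 3.5; Ph(0°)/I(60°) gauche 3.9; iPr(120°)/SH(180°) gauche 3.9; iPr(120°)/I(60°) gauche 4.5 → 15.8 kJ/mol.
B (staggered): Ph(0°)/SH(60°) gauche 4.1; Ph(0°)/I(300°) gauche 3.9; iPr(120°)/SH(60°) gauche 3.9; iPr(120°)/F(180°) gauche 3.8 → 15.7 kJ/mol.
C (staggered): Ph(0°)/SH(300°) gauche 4.1; Ph(0°)/F(60°) gauche 3.5; iPr(120°)/F(60°) gauche 3.8; iPr(120°)/I(180°) gauche 4.5 → 15.9 kJ/mol.
B has the lowest total (15.7 kJ/mol).

B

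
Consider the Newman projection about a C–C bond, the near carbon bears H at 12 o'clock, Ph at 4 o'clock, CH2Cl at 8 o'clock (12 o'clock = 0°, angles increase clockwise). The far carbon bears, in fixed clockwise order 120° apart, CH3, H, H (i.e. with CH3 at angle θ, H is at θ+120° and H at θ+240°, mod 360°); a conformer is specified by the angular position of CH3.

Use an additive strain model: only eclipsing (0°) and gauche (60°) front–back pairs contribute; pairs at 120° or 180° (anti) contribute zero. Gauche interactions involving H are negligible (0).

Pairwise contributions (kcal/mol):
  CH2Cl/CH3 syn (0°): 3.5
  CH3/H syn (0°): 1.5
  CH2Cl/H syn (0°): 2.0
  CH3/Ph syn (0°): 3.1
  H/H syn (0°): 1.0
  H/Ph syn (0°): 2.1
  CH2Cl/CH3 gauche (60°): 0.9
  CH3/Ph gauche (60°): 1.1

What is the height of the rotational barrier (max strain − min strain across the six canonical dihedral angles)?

CH3 at 0° (eclipsed): H–CH3 eclipsed, Ph–H eclipsed, CH2Cl–H eclipsed; 1.5 + 2.1 + 2.0 = 5.6 kcal/mol.
CH3 at 60° (staggered): Ph–CH3 gauche; 1.1 = 1.1 kcal/mol.
CH3 at 120° (eclipsed): H–H eclipsed, Ph–CH3 eclipsed, CH2Cl–H eclipsed; 1.0 + 3.1 + 2.0 = 6.1 kcal/mol.
CH3 at 180° (staggered): Ph–CH3 gauche, CH2Cl–CH3 gauche; 1.1 + 0.9 = 2.0 kcal/mol.
CH3 at 240° (eclipsed): H–H eclipsed, Ph–H eclipsed, CH2Cl–CH3 eclipsed; 1.0 + 2.1 + 3.5 = 6.6 kcal/mol.
CH3 at 300° (staggered): CH2Cl–CH3 gauche; 0.9 = 0.9 kcal/mol.
Max at 240° (6.6 kcal/mol), min at 300° (0.9 kcal/mol); barrier = 5.7 kcal/mol.

5.7 kcal/mol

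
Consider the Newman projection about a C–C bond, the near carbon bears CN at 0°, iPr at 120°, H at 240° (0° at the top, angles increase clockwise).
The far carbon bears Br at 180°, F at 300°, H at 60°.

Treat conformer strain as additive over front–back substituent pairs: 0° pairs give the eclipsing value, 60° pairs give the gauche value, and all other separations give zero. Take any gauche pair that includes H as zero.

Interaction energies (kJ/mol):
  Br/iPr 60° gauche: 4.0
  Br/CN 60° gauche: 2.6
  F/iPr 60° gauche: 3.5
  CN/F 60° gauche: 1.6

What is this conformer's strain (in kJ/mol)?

This conformer is staggered. CN at 0° is gauche with F at 300° (1.6); iPr at 120° is gauche with Br at 180° (4.0). Total 5.6 kJ/mol.

5.6 kJ/mol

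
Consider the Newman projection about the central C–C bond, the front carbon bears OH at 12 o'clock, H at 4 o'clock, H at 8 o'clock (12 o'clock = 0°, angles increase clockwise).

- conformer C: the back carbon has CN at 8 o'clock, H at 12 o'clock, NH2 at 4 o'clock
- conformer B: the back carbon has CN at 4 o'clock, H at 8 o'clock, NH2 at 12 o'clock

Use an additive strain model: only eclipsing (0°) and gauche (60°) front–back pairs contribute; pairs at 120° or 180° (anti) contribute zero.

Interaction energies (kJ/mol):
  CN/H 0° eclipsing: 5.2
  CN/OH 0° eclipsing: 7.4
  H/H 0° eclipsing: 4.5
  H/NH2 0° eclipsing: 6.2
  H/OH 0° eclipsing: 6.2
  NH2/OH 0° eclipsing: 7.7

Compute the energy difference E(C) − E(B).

C (eclipsed): OH–H eclipsed, H–NH2 eclipsed, H–CN eclipsed; 6.2 + 6.2 + 5.2 = 17.6 kJ/mol.
B (eclipsed): OH–NH2 eclipsed, H–CN eclipsed, H–H eclipsed; 7.7 + 5.2 + 4.5 = 17.4 kJ/mol.
E(C) − E(B) = 17.6 − 17.4 = +0.2 kJ/mol.

+0.2 kJ/mol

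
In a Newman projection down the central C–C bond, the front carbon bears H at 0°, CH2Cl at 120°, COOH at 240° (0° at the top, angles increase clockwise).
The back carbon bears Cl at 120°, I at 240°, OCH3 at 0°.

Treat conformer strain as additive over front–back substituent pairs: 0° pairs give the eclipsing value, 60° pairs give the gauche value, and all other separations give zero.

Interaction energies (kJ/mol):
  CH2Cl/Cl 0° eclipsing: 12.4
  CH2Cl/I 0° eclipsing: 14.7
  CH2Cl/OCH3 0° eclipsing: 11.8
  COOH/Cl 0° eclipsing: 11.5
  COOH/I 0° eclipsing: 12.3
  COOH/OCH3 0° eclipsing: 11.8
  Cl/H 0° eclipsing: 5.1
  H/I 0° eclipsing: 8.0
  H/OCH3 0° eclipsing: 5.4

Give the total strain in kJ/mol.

30.1 kJ/mol

This conformer (eclipsed): H–OCH3 eclipsed, CH2Cl–Cl eclipsed, COOH–I eclipsed; 5.4 + 12.4 + 12.3 = 30.1 kJ/mol.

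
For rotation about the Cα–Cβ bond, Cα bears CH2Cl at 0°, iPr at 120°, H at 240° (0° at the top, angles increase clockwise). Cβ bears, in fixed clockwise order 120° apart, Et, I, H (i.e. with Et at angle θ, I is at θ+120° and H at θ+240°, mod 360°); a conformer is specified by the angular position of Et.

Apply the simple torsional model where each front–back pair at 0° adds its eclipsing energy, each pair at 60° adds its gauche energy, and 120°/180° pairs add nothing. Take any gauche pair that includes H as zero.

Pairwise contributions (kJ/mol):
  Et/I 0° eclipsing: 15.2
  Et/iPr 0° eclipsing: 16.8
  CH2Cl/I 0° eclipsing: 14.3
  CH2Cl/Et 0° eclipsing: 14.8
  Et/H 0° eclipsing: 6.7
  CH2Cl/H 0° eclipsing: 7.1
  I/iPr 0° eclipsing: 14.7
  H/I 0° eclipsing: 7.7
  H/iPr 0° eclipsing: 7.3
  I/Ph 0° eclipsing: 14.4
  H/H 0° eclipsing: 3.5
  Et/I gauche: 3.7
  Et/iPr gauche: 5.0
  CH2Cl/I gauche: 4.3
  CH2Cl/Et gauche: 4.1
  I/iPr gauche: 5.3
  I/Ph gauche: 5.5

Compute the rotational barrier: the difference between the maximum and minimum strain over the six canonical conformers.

Et at 0° (eclipsed): CH2Cl–Et eclipsed, iPr–I eclipsed, H–H eclipsed; 14.8 + 14.7 + 3.5 = 33.0 kJ/mol.
Et at 60° (staggered): CH2Cl–Et gauche, iPr–Et gauche, iPr–I gauche; 4.1 + 5.0 + 5.3 = 14.4 kJ/mol.
Et at 120° (eclipsed): CH2Cl–H eclipsed, iPr–Et eclipsed, H–I eclipsed; 7.1 + 16.8 + 7.7 = 31.6 kJ/mol.
Et at 180° (staggered): CH2Cl–I gauche, iPr–Et gauche; 4.3 + 5.0 = 9.3 kJ/mol.
Et at 240° (eclipsed): CH2Cl–I eclipsed, iPr–H eclipsed, H–Et eclipsed; 14.3 + 7.3 + 6.7 = 28.3 kJ/mol.
Et at 300° (staggered): CH2Cl–Et gauche, CH2Cl–I gauche, iPr–I gauche; 4.1 + 4.3 + 5.3 = 13.7 kJ/mol.
Max at 0° (33.0 kJ/mol), min at 180° (9.3 kJ/mol); barrier = 23.7 kJ/mol.

23.7 kJ/mol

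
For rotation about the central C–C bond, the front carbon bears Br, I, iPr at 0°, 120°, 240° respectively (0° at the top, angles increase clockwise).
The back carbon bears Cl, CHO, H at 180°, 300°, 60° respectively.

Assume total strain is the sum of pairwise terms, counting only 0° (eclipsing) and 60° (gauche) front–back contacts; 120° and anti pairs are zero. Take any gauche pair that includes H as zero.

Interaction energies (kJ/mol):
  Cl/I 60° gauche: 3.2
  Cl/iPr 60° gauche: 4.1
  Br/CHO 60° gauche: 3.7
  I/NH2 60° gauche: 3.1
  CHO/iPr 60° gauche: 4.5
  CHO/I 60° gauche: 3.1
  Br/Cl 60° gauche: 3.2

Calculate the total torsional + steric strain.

This conformer (staggered): Br–CHO gauche, I–Cl gauche, iPr–Cl gauche, iPr–CHO gauche; 3.7 + 3.2 + 4.1 + 4.5 = 15.5 kJ/mol.

15.5 kJ/mol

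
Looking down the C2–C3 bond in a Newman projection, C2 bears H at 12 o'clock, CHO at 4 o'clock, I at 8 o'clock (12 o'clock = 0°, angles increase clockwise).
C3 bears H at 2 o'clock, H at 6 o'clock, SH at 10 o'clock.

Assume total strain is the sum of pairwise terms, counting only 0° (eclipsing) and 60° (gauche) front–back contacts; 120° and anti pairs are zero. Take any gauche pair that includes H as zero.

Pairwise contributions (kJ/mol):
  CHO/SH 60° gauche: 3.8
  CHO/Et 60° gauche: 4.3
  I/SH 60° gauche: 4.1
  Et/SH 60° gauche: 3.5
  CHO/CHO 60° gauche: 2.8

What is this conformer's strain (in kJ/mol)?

4.1 kJ/mol

This conformer (staggered): I–SH gauche; 4.1 = 4.1 kJ/mol.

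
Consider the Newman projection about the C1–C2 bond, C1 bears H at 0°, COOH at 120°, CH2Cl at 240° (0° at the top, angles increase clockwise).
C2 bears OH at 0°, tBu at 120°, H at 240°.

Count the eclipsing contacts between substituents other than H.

1

Non-H eclipsing pairs: COOH(120°)/tBu(120°) — 1 interaction.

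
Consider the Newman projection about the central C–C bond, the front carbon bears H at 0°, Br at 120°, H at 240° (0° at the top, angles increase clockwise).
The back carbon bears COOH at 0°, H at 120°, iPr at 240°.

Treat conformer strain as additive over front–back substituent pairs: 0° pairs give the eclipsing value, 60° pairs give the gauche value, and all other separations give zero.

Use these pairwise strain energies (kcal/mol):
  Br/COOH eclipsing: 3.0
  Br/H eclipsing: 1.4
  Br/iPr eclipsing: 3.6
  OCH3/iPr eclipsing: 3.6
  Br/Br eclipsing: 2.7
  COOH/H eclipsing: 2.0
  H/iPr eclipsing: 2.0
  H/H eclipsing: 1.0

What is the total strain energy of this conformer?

5.4 kcal/mol

This conformer (eclipsed): H–COOH eclipsed, Br–H eclipsed, H–iPr eclipsed; 2.0 + 1.4 + 2.0 = 5.4 kcal/mol.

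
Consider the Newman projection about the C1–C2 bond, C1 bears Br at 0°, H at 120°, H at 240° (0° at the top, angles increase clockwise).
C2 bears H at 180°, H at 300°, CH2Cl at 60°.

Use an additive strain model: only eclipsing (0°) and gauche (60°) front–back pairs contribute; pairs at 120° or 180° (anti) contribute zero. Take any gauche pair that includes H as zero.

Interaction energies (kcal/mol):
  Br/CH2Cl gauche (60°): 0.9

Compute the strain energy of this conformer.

This conformer (staggered): Br–CH2Cl gauche; 0.9 = 0.9 kcal/mol.

0.9 kcal/mol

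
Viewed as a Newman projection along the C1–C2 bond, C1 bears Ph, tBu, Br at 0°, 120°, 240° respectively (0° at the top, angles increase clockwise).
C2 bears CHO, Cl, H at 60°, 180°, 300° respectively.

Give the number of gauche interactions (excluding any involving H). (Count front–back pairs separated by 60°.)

Non-H gauche pairs: Ph(0°)/CHO(60°); tBu(120°)/CHO(60°); tBu(120°)/Cl(180°); Br(240°)/Cl(180°) — 4 interactions.

4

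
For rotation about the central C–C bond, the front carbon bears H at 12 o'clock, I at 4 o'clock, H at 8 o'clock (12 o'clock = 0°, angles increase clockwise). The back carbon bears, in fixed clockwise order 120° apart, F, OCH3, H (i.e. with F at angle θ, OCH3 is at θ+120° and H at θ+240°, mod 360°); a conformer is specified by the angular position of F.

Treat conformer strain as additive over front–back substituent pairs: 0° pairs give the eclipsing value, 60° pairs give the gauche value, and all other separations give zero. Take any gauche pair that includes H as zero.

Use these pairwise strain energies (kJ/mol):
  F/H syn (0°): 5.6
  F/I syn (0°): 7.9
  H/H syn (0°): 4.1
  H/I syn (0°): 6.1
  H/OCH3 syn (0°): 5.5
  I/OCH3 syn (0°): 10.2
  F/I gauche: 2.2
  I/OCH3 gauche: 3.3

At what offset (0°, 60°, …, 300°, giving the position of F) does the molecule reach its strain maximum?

0°

F at 0° (eclipsed): H(0°)/F(0°) eclipsed 5.6; I(120°)/OCH3(120°) eclipsed 10.2; H(240°)/H(240°) eclipsed 4.1 → 19.9 kJ/mol.
F at 60° (staggered): I(120°)/F(60°) gauche 2.2; I(120°)/OCH3(180°) gauche 3.3 → 5.5 kJ/mol.
F at 120° (eclipsed): H(0°)/H(0°) eclipsed 4.1; I(120°)/F(120°) eclipsed 7.9; H(240°)/OCH3(240°) eclipsed 5.5 → 17.5 kJ/mol.
F at 180° (staggered): I(120°)/F(180°) gauche 2.2 → 2.2 kJ/mol.
F at 240° (eclipsed): H(0°)/OCH3(0°) eclipsed 5.5; I(120°)/H(120°) eclipsed 6.1; H(240°)/F(240°) eclipsed 5.6 → 17.2 kJ/mol.
F at 300° (staggered): I(120°)/OCH3(60°) gauche 3.3 → 3.3 kJ/mol.
The maximum (19.9 kJ/mol) occurs with F at 0°.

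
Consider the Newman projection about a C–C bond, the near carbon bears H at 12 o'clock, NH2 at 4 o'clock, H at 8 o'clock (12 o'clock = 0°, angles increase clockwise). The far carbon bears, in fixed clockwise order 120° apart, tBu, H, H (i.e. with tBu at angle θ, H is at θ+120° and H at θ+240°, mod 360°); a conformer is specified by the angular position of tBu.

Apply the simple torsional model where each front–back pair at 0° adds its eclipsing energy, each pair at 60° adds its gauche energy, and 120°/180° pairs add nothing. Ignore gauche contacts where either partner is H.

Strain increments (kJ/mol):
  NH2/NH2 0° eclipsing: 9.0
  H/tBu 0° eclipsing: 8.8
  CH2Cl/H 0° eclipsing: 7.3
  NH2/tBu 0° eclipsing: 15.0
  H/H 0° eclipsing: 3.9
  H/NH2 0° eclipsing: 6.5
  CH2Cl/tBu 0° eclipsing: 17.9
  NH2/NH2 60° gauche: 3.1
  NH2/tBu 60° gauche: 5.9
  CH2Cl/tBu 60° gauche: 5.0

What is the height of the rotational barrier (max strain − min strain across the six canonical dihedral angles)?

tBu at 0° (eclipsed): H–tBu eclipsed, NH2–H eclipsed, H–H eclipsed; 8.8 + 6.5 + 3.9 = 19.2 kJ/mol.
tBu at 60° (staggered): NH2–tBu gauche; 5.9 = 5.9 kJ/mol.
tBu at 120° (eclipsed): H–H eclipsed, NH2–tBu eclipsed, H–H eclipsed; 3.9 + 15.0 + 3.9 = 22.8 kJ/mol.
tBu at 180° (staggered): NH2–tBu gauche; 5.9 = 5.9 kJ/mol.
tBu at 240° (eclipsed): H–H eclipsed, NH2–H eclipsed, H–tBu eclipsed; 3.9 + 6.5 + 8.8 = 19.2 kJ/mol.
tBu at 300° (staggered): no non-H gauche contacts → 0.0 kJ/mol.
Max at 120° (22.8 kJ/mol), min at 300° (0.0 kJ/mol); barrier = 22.8 kJ/mol.

22.8 kJ/mol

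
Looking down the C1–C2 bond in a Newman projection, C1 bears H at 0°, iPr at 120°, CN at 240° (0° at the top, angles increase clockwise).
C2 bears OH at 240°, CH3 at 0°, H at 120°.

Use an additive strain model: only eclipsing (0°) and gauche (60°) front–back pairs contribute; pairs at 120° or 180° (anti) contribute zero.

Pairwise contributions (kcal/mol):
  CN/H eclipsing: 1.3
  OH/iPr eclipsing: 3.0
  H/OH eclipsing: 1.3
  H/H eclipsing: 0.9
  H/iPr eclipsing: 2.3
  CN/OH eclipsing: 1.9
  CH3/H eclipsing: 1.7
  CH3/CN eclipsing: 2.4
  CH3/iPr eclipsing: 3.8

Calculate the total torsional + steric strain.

5.9 kcal/mol

This conformer is eclipsed. H at 0° is eclipsed with CH3 at 0° (1.7); iPr at 120° is eclipsed with H at 120° (2.3); CN at 240° is eclipsed with OH at 240° (1.9). Total 5.9 kcal/mol.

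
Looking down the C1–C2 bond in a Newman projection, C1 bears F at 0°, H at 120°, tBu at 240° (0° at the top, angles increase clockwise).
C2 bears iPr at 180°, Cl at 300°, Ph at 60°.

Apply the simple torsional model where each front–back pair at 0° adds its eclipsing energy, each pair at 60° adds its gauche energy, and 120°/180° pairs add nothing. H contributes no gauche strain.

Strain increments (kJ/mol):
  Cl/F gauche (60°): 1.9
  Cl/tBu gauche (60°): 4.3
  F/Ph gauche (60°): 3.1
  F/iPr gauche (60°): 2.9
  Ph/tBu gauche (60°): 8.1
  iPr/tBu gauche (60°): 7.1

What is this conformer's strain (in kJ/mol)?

This conformer (staggered): F(0°)/Cl(300°) gauche 1.9; F(0°)/Ph(60°) gauche 3.1; tBu(240°)/iPr(180°) gauche 7.1; tBu(240°)/Cl(300°) gauche 4.3 → 16.4 kJ/mol.

16.4 kJ/mol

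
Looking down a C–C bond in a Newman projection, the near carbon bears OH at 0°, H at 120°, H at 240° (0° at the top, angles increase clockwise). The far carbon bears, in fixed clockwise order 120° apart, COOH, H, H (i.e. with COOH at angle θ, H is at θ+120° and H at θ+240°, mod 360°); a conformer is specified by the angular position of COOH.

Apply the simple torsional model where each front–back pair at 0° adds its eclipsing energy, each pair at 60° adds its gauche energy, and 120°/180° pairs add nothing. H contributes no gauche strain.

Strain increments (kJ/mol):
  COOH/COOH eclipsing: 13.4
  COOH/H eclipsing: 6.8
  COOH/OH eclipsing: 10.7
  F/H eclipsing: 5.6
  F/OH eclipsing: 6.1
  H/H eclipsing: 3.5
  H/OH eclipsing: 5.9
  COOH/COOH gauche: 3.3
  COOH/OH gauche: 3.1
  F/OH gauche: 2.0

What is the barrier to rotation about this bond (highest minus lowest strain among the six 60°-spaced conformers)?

COOH at 0° (eclipsed): OH(0°)/COOH(0°) eclipsed 10.7; H(120°)/H(120°) eclipsed 3.5; H(240°)/H(240°) eclipsed 3.5 → 17.7 kJ/mol.
COOH at 60° (staggered): OH(0°)/COOH(60°) gauche 3.1 → 3.1 kJ/mol.
COOH at 120° (eclipsed): OH(0°)/H(0°) eclipsed 5.9; H(120°)/COOH(120°) eclipsed 6.8; H(240°)/H(240°) eclipsed 3.5 → 16.2 kJ/mol.
COOH at 180° (staggered): no non-H gauche contacts → 0.0 kJ/mol.
COOH at 240° (eclipsed): OH(0°)/H(0°) eclipsed 5.9; H(120°)/H(120°) eclipsed 3.5; H(240°)/COOH(240°) eclipsed 6.8 → 16.2 kJ/mol.
COOH at 300° (staggered): OH(0°)/COOH(300°) gauche 3.1 → 3.1 kJ/mol.
Max at 0° (17.7 kJ/mol), min at 180° (0.0 kJ/mol); barrier = 17.7 kJ/mol.

17.7 kJ/mol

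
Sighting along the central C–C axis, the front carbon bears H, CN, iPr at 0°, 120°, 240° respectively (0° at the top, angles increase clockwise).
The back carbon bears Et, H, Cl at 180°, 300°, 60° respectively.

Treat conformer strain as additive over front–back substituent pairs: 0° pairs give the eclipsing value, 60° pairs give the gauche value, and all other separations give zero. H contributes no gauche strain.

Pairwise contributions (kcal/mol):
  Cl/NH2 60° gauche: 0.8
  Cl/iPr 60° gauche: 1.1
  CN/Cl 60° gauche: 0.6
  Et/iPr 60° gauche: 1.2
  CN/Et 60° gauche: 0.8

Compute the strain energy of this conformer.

This conformer (staggered): CN–Et gauche, CN–Cl gauche, iPr–Et gauche; 0.8 + 0.6 + 1.2 = 2.6 kcal/mol.

2.6 kcal/mol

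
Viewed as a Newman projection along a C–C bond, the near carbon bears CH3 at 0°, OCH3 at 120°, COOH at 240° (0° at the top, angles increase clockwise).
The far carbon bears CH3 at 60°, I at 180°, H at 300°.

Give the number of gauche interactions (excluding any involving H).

Non-H gauche pairs: CH3(0°)/CH3(60°); OCH3(120°)/CH3(60°); OCH3(120°)/I(180°); COOH(240°)/I(180°) — 4 interactions.

4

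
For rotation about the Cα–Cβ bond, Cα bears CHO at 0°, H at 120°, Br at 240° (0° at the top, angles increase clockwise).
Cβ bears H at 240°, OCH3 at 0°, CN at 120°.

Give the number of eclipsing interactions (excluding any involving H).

1

Non-H eclipsing pairs: CHO(0°)/OCH3(0°) — 1 interaction.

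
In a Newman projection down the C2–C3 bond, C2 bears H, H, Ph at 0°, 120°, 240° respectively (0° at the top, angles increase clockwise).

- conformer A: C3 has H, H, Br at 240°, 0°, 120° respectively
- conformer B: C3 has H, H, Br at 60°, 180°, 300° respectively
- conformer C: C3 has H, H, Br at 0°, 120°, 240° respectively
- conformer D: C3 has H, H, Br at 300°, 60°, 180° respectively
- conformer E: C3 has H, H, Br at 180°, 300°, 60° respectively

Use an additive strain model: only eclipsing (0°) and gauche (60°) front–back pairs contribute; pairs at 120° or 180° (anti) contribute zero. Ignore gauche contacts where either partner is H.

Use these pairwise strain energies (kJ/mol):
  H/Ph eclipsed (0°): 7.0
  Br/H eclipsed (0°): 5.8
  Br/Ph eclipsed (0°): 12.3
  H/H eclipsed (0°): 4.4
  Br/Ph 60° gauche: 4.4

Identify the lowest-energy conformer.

A (eclipsed): H–H eclipsed, H–Br eclipsed, Ph–H eclipsed; 4.4 + 5.8 + 7.0 = 17.2 kJ/mol.
B (staggered): Ph–Br gauche; 4.4 = 4.4 kJ/mol.
C (eclipsed): H–H eclipsed, H–H eclipsed, Ph–Br eclipsed; 4.4 + 4.4 + 12.3 = 21.1 kJ/mol.
D (staggered): Ph–Br gauche; 4.4 = 4.4 kJ/mol.
E (staggered): no non-H gauche contacts → 0.0 kJ/mol.
E has the lowest total (0.0 kJ/mol).

E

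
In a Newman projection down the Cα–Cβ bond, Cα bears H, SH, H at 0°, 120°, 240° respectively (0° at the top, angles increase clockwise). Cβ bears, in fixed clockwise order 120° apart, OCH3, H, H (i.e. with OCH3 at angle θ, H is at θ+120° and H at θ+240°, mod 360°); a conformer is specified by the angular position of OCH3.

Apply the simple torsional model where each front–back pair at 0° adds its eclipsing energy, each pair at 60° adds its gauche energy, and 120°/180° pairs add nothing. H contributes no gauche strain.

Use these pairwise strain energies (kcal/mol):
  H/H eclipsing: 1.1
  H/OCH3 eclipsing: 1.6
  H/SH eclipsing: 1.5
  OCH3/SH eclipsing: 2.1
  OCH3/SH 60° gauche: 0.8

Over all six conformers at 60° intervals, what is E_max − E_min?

OCH3 at 0° (eclipsed): H(0°)/OCH3(0°) eclipsed 1.6; SH(120°)/H(120°) eclipsed 1.5; H(240°)/H(240°) eclipsed 1.1 → 4.2 kcal/mol.
OCH3 at 60° (staggered): SH(120°)/OCH3(60°) gauche 0.8 → 0.8 kcal/mol.
OCH3 at 120° (eclipsed): H(0°)/H(0°) eclipsed 1.1; SH(120°)/OCH3(120°) eclipsed 2.1; H(240°)/H(240°) eclipsed 1.1 → 4.3 kcal/mol.
OCH3 at 180° (staggered): SH(120°)/OCH3(180°) gauche 0.8 → 0.8 kcal/mol.
OCH3 at 240° (eclipsed): H(0°)/H(0°) eclipsed 1.1; SH(120°)/H(120°) eclipsed 1.5; H(240°)/OCH3(240°) eclipsed 1.6 → 4.2 kcal/mol.
OCH3 at 300° (staggered): no non-H gauche contacts → 0.0 kcal/mol.
Max at 120° (4.3 kcal/mol), min at 300° (0.0 kcal/mol); barrier = 4.3 kcal/mol.

4.3 kcal/mol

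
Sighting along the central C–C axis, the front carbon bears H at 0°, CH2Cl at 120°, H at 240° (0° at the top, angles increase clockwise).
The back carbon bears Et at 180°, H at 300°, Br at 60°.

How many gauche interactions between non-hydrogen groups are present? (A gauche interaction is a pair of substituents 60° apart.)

2

Non-H gauche pairs: CH2Cl(120°)/Et(180°); CH2Cl(120°)/Br(60°) — 2 interactions.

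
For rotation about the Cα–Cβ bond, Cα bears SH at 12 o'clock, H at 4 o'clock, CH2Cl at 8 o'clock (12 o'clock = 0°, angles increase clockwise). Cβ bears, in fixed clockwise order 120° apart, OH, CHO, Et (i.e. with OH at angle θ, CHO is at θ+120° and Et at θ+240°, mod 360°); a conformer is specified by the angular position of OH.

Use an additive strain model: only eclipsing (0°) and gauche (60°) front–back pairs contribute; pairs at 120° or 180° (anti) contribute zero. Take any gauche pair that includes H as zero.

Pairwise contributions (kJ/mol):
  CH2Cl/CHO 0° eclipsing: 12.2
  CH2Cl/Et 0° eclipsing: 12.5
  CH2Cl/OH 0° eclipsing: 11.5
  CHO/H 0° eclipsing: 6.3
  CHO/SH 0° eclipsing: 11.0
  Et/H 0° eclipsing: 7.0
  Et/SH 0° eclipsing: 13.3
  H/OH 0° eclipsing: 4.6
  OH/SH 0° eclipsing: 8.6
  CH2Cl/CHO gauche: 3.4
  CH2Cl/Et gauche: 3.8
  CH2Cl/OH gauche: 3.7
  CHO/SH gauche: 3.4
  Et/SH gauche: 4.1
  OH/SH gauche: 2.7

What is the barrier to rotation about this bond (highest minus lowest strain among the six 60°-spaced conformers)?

OH at 0° (eclipsed): SH–OH eclipsed, H–CHO eclipsed, CH2Cl–Et eclipsed; 8.6 + 6.3 + 12.5 = 27.4 kJ/mol.
OH at 60° (staggered): SH–OH gauche, SH–Et gauche, CH2Cl–CHO gauche, CH2Cl–Et gauche; 2.7 + 4.1 + 3.4 + 3.8 = 14.0 kJ/mol.
OH at 120° (eclipsed): SH–Et eclipsed, H–OH eclipsed, CH2Cl–CHO eclipsed; 13.3 + 4.6 + 12.2 = 30.1 kJ/mol.
OH at 180° (staggered): SH–CHO gauche, SH–Et gauche, CH2Cl–OH gauche, CH2Cl–CHO gauche; 3.4 + 4.1 + 3.7 + 3.4 = 14.6 kJ/mol.
OH at 240° (eclipsed): SH–CHO eclipsed, H–Et eclipsed, CH2Cl–OH eclipsed; 11.0 + 7.0 + 11.5 = 29.5 kJ/mol.
OH at 300° (staggered): SH–OH gauche, SH–CHO gauche, CH2Cl–OH gauche, CH2Cl–Et gauche; 2.7 + 3.4 + 3.7 + 3.8 = 13.6 kJ/mol.
Max at 120° (30.1 kJ/mol), min at 300° (13.6 kJ/mol); barrier = 16.5 kJ/mol.

16.5 kJ/mol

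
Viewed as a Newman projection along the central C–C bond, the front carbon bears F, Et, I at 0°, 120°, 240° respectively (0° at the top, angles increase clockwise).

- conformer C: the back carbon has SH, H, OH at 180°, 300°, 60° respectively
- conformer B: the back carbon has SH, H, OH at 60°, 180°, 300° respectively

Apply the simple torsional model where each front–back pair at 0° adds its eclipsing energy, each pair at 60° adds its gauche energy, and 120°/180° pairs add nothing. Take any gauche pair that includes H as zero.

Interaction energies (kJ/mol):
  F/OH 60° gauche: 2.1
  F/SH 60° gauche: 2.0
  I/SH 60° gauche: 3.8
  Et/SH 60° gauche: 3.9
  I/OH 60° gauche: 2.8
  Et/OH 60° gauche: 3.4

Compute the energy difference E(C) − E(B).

C is staggered. F at 0° is gauche with OH at 60° (2.1); Et at 120° is gauche with SH at 180° (3.9); Et at 120° is gauche with OH at 60° (3.4); I at 240° is gauche with SH at 180° (3.8). Total 13.2 kJ/mol.
B is staggered. F at 0° is gauche with SH at 60° (2.0); F at 0° is gauche with OH at 300° (2.1); Et at 120° is gauche with SH at 60° (3.9); I at 240° is gauche with OH at 300° (2.8). Total 10.8 kJ/mol.
E(C) − E(B) = 13.2 − 10.8 = +2.4 kJ/mol.

+2.4 kJ/mol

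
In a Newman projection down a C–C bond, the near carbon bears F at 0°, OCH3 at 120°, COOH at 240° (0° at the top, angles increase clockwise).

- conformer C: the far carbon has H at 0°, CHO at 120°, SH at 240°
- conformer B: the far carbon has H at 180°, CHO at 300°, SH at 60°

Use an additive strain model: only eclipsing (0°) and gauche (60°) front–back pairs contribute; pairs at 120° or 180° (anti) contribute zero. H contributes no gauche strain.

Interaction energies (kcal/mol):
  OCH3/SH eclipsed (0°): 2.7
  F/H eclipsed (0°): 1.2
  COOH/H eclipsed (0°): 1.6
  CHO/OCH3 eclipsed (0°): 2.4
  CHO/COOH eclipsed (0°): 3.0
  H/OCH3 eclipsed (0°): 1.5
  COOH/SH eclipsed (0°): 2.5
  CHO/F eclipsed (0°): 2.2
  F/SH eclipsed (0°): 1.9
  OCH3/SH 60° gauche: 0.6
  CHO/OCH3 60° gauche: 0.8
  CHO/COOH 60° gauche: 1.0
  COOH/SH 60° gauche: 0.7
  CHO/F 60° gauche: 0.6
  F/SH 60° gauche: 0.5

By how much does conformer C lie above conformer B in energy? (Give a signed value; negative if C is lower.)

+3.4 kcal/mol

C (eclipsed): F–H eclipsed, OCH3–CHO eclipsed, COOH–SH eclipsed; 1.2 + 2.4 + 2.5 = 6.1 kcal/mol.
B (staggered): F–CHO gauche, F–SH gauche, OCH3–SH gauche, COOH–CHO gauche; 0.6 + 0.5 + 0.6 + 1.0 = 2.7 kcal/mol.
E(C) − E(B) = 6.1 − 2.7 = +3.4 kcal/mol.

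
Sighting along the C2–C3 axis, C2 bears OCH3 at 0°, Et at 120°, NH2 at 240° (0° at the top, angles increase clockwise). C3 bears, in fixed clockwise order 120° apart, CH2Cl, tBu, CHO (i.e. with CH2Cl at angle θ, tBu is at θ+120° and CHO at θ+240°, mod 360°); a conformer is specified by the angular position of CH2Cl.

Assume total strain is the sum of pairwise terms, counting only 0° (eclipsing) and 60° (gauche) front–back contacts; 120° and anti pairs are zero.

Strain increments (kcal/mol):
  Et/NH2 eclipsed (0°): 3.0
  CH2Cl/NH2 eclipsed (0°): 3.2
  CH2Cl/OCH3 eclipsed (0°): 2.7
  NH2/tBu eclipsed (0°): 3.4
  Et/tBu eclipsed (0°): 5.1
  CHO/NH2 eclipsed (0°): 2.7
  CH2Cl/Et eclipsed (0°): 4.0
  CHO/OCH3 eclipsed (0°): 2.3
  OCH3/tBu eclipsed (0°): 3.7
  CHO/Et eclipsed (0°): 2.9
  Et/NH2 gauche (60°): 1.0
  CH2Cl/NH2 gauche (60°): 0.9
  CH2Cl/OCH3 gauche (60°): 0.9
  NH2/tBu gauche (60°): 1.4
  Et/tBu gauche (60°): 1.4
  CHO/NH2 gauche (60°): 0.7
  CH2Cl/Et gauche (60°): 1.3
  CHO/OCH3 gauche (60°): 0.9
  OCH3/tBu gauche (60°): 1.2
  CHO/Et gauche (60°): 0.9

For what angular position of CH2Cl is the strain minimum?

CH2Cl at 0° (eclipsed): OCH3–CH2Cl eclipsed, Et–tBu eclipsed, NH2–CHO eclipsed; 2.7 + 5.1 + 2.7 = 10.5 kcal/mol.
CH2Cl at 60° (staggered): OCH3–CH2Cl gauche, OCH3–CHO gauche, Et–CH2Cl gauche, Et–tBu gauche, NH2–tBu gauche, NH2–CHO gauche; 0.9 + 0.9 + 1.3 + 1.4 + 1.4 + 0.7 = 6.6 kcal/mol.
CH2Cl at 120° (eclipsed): OCH3–CHO eclipsed, Et–CH2Cl eclipsed, NH2–tBu eclipsed; 2.3 + 4.0 + 3.4 = 9.7 kcal/mol.
CH2Cl at 180° (staggered): OCH3–tBu gauche, OCH3–CHO gauche, Et–CH2Cl gauche, Et–CHO gauche, NH2–CH2Cl gauche, NH2–tBu gauche; 1.2 + 0.9 + 1.3 + 0.9 + 0.9 + 1.4 = 6.6 kcal/mol.
CH2Cl at 240° (eclipsed): OCH3–tBu eclipsed, Et–CHO eclipsed, NH2–CH2Cl eclipsed; 3.7 + 2.9 + 3.2 = 9.8 kcal/mol.
CH2Cl at 300° (staggered): OCH3–CH2Cl gauche, OCH3–tBu gauche, Et–tBu gauche, Et–CHO gauche, NH2–CH2Cl gauche, NH2–CHO gauche; 0.9 + 1.2 + 1.4 + 0.9 + 0.9 + 0.7 = 6.0 kcal/mol.
The minimum (6.0 kcal/mol) occurs with CH2Cl at 300°.

300°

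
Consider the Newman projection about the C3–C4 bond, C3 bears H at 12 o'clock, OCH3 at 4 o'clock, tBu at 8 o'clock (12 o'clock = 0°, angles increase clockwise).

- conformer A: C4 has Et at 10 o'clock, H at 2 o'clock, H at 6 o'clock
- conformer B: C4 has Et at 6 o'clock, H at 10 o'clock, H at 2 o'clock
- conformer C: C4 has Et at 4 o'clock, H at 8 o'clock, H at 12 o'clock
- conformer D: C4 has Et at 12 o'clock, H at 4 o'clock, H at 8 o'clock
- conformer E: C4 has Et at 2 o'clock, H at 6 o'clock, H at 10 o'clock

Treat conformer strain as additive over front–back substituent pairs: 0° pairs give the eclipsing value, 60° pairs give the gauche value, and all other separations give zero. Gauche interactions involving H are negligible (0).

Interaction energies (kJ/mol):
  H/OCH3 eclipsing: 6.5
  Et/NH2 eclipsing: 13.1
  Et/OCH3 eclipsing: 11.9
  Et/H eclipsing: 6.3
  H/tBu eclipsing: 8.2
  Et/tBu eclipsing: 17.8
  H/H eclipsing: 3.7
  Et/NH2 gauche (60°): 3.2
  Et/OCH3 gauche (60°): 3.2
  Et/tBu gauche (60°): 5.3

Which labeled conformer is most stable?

A is staggered. tBu at 240° is gauche with Et at 300° (5.3). Total 5.3 kJ/mol.
B is staggered. OCH3 at 120° is gauche with Et at 180° (3.2); tBu at 240° is gauche with Et at 180° (5.3). Total 8.5 kJ/mol.
C is eclipsed. H at 0° is eclipsed with H at 0° (3.7); OCH3 at 120° is eclipsed with Et at 120° (11.9); tBu at 240° is eclipsed with H at 240° (8.2). Total 23.8 kJ/mol.
D is eclipsed. H at 0° is eclipsed with Et at 0° (6.3); OCH3 at 120° is eclipsed with H at 120° (6.5); tBu at 240° is eclipsed with H at 240° (8.2). Total 21.0 kJ/mol.
E is staggered. OCH3 at 120° is gauche with Et at 60° (3.2). Total 3.2 kJ/mol.
E has the lowest total (3.2 kJ/mol).

E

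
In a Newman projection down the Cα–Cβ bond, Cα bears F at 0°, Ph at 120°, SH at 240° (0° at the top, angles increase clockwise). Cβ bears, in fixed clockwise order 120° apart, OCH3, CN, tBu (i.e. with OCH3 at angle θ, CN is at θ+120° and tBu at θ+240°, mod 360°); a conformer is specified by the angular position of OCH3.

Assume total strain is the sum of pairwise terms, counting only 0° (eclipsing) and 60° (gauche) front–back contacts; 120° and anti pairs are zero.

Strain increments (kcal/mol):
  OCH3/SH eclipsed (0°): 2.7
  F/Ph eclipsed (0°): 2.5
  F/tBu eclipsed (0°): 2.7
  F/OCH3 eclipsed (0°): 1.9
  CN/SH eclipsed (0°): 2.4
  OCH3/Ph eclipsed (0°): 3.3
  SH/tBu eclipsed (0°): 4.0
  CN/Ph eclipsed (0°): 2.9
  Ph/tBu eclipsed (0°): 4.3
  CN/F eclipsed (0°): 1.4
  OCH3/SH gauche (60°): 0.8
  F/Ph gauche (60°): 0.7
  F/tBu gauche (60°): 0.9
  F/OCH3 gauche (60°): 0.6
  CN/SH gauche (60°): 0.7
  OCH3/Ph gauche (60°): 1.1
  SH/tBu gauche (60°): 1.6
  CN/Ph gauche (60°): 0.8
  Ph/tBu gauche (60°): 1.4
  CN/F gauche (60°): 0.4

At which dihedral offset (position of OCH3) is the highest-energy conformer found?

OCH3 at 0° is eclipsed. F at 0° is eclipsed with OCH3 at 0° (1.9); Ph at 120° is eclipsed with CN at 120° (2.9); SH at 240° is eclipsed with tBu at 240° (4.0). Total 8.8 kcal/mol.
OCH3 at 60° is staggered. F at 0° is gauche with OCH3 at 60° (0.6); F at 0° is gauche with tBu at 300° (0.9); Ph at 120° is gauche with OCH3 at 60° (1.1); Ph at 120° is gauche with CN at 180° (0.8); SH at 240° is gauche with CN at 180° (0.7); SH at 240° is gauche with tBu at 300° (1.6). Total 5.7 kcal/mol.
OCH3 at 120° is eclipsed. F at 0° is eclipsed with tBu at 0° (2.7); Ph at 120° is eclipsed with OCH3 at 120° (3.3); SH at 240° is eclipsed with CN at 240° (2.4). Total 8.4 kcal/mol.
OCH3 at 180° is staggered. F at 0° is gauche with CN at 300° (0.4); F at 0° is gauche with tBu at 60° (0.9); Ph at 120° is gauche with OCH3 at 180° (1.1); Ph at 120° is gauche with tBu at 60° (1.4); SH at 240° is gauche with OCH3 at 180° (0.8); SH at 240° is gauche with CN at 300° (0.7). Total 5.3 kcal/mol.
OCH3 at 240° is eclipsed. F at 0° is eclipsed with CN at 0° (1.4); Ph at 120° is eclipsed with tBu at 120° (4.3); SH at 240° is eclipsed with OCH3 at 240° (2.7). Total 8.4 kcal/mol.
OCH3 at 300° is staggered. F at 0° is gauche with OCH3 at 300° (0.6); F at 0° is gauche with CN at 60° (0.4); Ph at 120° is gauche with CN at 60° (0.8); Ph at 120° is gauche with tBu at 180° (1.4); SH at 240° is gauche with OCH3 at 300° (0.8); SH at 240° is gauche with tBu at 180° (1.6). Total 5.6 kcal/mol.
The maximum (8.8 kcal/mol) occurs with OCH3 at 0°.

0°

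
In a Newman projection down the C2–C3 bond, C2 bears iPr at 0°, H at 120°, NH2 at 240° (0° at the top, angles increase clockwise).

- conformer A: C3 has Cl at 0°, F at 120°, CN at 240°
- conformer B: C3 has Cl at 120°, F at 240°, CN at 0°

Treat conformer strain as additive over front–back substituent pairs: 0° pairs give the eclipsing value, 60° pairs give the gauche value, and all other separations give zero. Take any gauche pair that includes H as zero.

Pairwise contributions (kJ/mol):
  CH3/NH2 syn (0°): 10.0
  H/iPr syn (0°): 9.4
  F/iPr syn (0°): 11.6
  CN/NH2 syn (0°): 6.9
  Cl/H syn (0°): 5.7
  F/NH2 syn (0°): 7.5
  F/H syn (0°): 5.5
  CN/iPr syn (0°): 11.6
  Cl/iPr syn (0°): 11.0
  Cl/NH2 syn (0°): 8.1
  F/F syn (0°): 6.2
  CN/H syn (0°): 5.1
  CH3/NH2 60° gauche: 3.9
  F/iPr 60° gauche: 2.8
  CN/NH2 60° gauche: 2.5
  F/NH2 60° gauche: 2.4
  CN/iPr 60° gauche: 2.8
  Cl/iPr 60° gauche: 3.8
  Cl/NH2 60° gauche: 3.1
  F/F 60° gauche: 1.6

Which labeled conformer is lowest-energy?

A (eclipsed): iPr(0°)/Cl(0°) eclipsed 11.0; H(120°)/F(120°) eclipsed 5.5; NH2(240°)/CN(240°) eclipsed 6.9 → 23.4 kJ/mol.
B (eclipsed): iPr(0°)/CN(0°) eclipsed 11.6; H(120°)/Cl(120°) eclipsed 5.7; NH2(240°)/F(240°) eclipsed 7.5 → 24.8 kJ/mol.
A has the lowest total (23.4 kJ/mol).

A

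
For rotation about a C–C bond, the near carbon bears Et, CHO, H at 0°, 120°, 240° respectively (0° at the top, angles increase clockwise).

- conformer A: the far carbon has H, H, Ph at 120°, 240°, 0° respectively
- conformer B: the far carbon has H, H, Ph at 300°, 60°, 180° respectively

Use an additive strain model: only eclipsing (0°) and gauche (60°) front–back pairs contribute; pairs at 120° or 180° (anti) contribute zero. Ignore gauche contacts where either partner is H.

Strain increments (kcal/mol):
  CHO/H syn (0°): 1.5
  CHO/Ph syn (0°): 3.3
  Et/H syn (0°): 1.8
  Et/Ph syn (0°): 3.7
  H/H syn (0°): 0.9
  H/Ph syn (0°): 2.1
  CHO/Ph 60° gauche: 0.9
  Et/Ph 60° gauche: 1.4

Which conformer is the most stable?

B

A (eclipsed): Et(0°)/Ph(0°) eclipsed 3.7; CHO(120°)/H(120°) eclipsed 1.5; H(240°)/H(240°) eclipsed 0.9 → 6.1 kcal/mol.
B (staggered): CHO(120°)/Ph(180°) gauche 0.9 → 0.9 kcal/mol.
B has the lowest total (0.9 kcal/mol).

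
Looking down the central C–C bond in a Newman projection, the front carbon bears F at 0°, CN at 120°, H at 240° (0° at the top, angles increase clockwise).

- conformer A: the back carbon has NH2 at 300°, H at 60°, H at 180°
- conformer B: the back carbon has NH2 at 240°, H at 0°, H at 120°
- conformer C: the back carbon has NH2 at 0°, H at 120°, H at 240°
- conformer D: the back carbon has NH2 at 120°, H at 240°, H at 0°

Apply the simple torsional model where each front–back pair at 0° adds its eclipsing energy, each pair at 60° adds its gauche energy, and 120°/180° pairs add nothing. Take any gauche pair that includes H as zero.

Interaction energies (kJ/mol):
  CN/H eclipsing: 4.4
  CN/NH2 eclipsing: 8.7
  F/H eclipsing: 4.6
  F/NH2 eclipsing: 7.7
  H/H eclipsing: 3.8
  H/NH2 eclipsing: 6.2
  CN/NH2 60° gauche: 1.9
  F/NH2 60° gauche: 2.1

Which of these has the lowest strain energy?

A

A (staggered): F(0°)/NH2(300°) gauche 2.1 → 2.1 kJ/mol.
B (eclipsed): F(0°)/H(0°) eclipsed 4.6; CN(120°)/H(120°) eclipsed 4.4; H(240°)/NH2(240°) eclipsed 6.2 → 15.2 kJ/mol.
C (eclipsed): F(0°)/NH2(0°) eclipsed 7.7; CN(120°)/H(120°) eclipsed 4.4; H(240°)/H(240°) eclipsed 3.8 → 15.9 kJ/mol.
D (eclipsed): F(0°)/H(0°) eclipsed 4.6; CN(120°)/NH2(120°) eclipsed 8.7; H(240°)/H(240°) eclipsed 3.8 → 17.1 kJ/mol.
A has the lowest total (2.1 kJ/mol).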